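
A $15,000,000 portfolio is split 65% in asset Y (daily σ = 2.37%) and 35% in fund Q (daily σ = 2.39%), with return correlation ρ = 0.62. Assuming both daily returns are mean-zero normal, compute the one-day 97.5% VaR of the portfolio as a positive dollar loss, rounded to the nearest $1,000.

σ_p² = 0.65²·2.37² + 0.35²·2.39² + 2·0.62·0.65·0.35·2.37·2.39 = 4.6708 (%²).
σ_p = √4.6708 = 2.161%.
At 97.5%, z = 1.960.
VaR = 1.960 × 2.161% = 4.236%; on $15,000,000 that is $635,400.

$635,000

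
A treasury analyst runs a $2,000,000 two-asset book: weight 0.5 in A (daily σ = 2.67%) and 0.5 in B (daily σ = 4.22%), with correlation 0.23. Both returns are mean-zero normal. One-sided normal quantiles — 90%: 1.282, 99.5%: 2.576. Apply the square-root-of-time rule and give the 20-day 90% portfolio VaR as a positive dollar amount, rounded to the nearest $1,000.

σ_p = √(0.5²·2.67² + 0.5²·4.22² + 2·0.23·0.5·0.5·2.67·4.22) = 2.744%.
σ_{20d} = 2.744% × √20 = 12.272%.
VaR = 1.282 × 12.272% = 15.733%; on $2,000,000 that is $314,660.

$315,000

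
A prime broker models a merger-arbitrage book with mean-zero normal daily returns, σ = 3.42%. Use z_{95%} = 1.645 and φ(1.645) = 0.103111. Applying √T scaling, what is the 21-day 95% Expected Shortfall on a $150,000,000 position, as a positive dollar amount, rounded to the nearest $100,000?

$48,500,000

σ_{21d} = 3.42% × √21 = 15.672%.
ES multiplier = φ(z)/(1−α) = 0.103111/0.05 = 2.062.
ES = 15.672% × 2.062 = 32.316%; on $150,000,000: $48,474,000.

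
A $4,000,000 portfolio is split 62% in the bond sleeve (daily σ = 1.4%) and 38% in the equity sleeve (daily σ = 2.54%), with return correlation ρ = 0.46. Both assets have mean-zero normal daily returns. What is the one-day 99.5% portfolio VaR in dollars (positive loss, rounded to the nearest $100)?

$161,500

σ_p² = 0.62²·1.4² + 0.38²·2.54² + 2·0.46·0.62·0.38·1.4·2.54 = 2.4558 (%²).
σ_p = √2.4558 = 1.567%.
At 99.5%, z = 2.576.
VaR = 2.576 × 1.567% = 4.037%; on $4,000,000 that is $161,480.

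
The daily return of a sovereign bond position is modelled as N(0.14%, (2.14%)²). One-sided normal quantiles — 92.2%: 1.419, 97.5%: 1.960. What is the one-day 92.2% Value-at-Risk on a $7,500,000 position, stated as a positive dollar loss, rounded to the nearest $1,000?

$217,000

VaR = −μ + z·σ = −(0.14%) + 1.419 × 2.14% = 2.897%.
On $7,500,000: 0.02897 × $7,500,000 = $217,275.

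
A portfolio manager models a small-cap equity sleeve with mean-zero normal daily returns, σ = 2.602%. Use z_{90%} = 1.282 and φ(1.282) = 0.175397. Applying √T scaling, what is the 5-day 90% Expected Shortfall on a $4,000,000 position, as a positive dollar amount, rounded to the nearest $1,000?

σ_{5d} = 2.602% × √5 = 5.818%.
ES multiplier = φ(z)/(1−α) = 0.175397/0.1 = 1.754.
ES = 5.818% × 1.754 = 10.205%; on $4,000,000: $408,200.

$408,000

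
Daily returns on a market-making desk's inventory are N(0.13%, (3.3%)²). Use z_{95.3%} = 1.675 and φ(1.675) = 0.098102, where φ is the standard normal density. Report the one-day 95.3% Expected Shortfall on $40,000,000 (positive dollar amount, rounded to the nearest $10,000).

Tail multiplier: φ(z)/(1−α) = 0.098102 / 0.047 = 2.087.
ES = −(0.13%) + 3.3% × 2.087 = 6.757%.
On $40,000,000: 0.06757 × $40,000,000 = $2,702,800.

$2,700,000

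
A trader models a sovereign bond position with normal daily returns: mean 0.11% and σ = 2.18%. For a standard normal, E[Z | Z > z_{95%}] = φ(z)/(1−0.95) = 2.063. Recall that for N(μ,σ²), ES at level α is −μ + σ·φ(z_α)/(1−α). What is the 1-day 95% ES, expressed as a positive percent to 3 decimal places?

ES = −(0.11%) + 2.18% × 2.063 = 4.387%.

4.387%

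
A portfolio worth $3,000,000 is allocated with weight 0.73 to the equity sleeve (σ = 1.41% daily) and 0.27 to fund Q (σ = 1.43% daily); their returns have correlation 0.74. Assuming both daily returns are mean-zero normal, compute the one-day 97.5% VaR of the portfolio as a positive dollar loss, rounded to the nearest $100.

$78,800

σ_p² = 0.73²·1.41² + 0.27²·1.43² + 2·0.74·0.73·0.27·1.41·1.43 = 1.7967 (%²).
σ_p = √1.7967 = 1.340%.
At 97.5%, z = 1.960.
VaR = 1.960 × 1.340% = 2.626%; on $3,000,000 that is $78,780.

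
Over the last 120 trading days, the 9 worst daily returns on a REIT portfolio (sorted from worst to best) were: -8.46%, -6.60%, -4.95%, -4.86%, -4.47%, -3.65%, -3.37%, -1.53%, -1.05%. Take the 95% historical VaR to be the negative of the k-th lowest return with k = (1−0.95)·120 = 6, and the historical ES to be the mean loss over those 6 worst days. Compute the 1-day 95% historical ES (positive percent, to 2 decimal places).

The 6 worst returns sum to -32.99%.
ES = −(-32.99%) / 6 = 5.4983…% ≈ 5.50%.

5.50%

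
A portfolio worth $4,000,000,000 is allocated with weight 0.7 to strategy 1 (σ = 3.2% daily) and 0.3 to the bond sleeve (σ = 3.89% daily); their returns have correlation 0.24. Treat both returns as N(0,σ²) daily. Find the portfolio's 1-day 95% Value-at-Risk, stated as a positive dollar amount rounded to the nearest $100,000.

$181,800,000

σ_p² = 0.7²·3.2² + 0.3²·3.89² + 2·0.24·0.7·0.3·3.2·3.89 = 7.6342 (%²).
σ_p = √7.6342 = 2.763%.
At 95%, z = 1.645.
VaR = 1.645 × 2.763% = 4.545%; on $4,000,000,000 that is $181,800,000.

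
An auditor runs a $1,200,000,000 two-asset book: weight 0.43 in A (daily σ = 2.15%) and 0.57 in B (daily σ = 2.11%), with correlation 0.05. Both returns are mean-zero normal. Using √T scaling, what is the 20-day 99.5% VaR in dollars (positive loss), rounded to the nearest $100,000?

$214,700,000

σ_p = √(0.43²·2.15² + 0.57²·2.11² + 2·0.05·0.43·0.57·2.15·2.11) = 1.553%.
σ_{20d} = 1.553% × √20 = 6.945%.
z(99.5%) = 2.576.
VaR = 2.576 × 6.945% = 17.890%; on $1,200,000,000 that is $214,680,000.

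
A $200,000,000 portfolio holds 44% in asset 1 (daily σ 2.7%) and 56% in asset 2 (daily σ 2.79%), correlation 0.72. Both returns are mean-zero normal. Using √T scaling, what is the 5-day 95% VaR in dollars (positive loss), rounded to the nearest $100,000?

$18,800,000

σ_p = √(0.44²·2.7² + 0.56²·2.79² + 2·0.72·0.44·0.56·2.7·2.79) = 2.554%.
σ_{5d} = 2.554% × √5 = 5.711%.
z(95%) = 1.645.
VaR = 1.645 × 5.711% = 9.395%; on $200,000,000 that is $18,790,000.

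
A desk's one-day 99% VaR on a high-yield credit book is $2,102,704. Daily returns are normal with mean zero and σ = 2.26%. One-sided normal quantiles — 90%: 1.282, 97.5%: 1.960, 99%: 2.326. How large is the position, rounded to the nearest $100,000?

VaR as a fraction of value: z·σ = 2.326 × 2.26% = 5.25676%.
Position = $2,102,704 / 0.0525676 = $40,000,000.

$40,000,000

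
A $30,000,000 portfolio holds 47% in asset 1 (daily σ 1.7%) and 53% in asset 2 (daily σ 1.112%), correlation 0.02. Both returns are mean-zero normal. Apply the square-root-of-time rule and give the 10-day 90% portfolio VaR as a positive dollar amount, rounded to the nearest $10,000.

$1,220,000

σ_p = √(0.47²·1.7² + 0.53²·1.112² + 2·0.02·0.47·0.53·1.7·1.112) = 1.002%.
σ_{10d} = 1.002% × √10 = 3.169%.
z(90%) = 1.282.
VaR = 1.282 × 3.169% = 4.063%; on $30,000,000 that is $1,218,900.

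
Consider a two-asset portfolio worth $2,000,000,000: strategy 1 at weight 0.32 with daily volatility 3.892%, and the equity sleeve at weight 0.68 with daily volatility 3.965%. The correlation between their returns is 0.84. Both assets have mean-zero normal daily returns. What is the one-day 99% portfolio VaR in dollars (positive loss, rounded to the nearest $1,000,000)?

$177,000,000

σ_p² = 0.32²·3.892² + 0.68²·3.965² + 2·0.84·0.32·0.68·3.892·3.965 = 14.4620 (%²).
σ_p = √14.4620 = 3.803%.
At 99%, z = 2.326.
VaR = 2.326 × 3.803% = 8.846%; on $2,000,000,000 that is $176,920,000.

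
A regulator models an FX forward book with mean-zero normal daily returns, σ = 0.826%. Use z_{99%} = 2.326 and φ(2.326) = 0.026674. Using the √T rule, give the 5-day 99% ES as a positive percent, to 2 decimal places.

σ_{5d} = 0.826% × √5 = 1.847%.
ES multiplier = φ(z)/(1−α) = 0.026674/0.01 = 2.667.
ES = 1.847% × 2.667 = 4.926%.

4.93%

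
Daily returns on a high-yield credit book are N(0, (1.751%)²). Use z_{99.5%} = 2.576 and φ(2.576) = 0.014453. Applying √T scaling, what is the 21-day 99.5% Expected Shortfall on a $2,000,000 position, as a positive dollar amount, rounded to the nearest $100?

σ_{21d} = 1.751% × √21 = 8.024%.
ES multiplier = φ(z)/(1−α) = 0.014453/0.005 = 2.891.
ES = 8.024% × 2.891 = 23.197%; on $2,000,000: $463,940.

$463,900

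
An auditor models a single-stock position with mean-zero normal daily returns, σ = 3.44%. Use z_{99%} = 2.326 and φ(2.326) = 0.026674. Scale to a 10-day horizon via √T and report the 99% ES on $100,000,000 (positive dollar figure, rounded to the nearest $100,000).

$29,000,000

σ_{10d} = 3.44% × √10 = 10.878%.
ES multiplier = φ(z)/(1−α) = 0.026674/0.01 = 2.667.
ES = 10.878% × 2.667 = 29.012%; on $100,000,000: $29,012,000.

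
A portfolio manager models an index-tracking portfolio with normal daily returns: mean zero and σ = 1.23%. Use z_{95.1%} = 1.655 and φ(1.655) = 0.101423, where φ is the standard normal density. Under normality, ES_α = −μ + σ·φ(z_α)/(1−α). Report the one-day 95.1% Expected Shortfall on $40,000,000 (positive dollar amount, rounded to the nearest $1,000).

$1,018,000

Tail multiplier: φ(z)/(1−α) = 0.101423 / 0.049 = 2.070.
ES = 1.23% × 2.070 = 2.546%.
On $40,000,000: 0.02546 × $40,000,000 = $1,018,400.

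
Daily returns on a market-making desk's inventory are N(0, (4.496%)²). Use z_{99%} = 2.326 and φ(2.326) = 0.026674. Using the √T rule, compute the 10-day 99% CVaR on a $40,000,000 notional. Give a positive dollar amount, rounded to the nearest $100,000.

$15,200,000

σ_{10d} = 4.496% × √10 = 14.218%.
ES multiplier = φ(z)/(1−α) = 0.026674/0.01 = 2.667.
ES = 14.218% × 2.667 = 37.919%; on $40,000,000: $15,167,600.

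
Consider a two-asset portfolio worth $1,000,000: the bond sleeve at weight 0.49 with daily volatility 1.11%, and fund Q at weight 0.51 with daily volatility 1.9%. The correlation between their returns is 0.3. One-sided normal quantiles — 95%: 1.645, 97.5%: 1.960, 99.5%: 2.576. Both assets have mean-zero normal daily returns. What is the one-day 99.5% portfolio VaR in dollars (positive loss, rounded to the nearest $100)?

σ_p² = 0.49²·1.11² + 0.51²·1.9² + 2·0.3·0.49·0.51·1.11·1.9 = 1.5510 (%²).
σ_p = √1.5510 = 1.245%.
VaR = 2.576 × 1.245% = 3.207%; on $1,000,000 that is $32,070.

$32,100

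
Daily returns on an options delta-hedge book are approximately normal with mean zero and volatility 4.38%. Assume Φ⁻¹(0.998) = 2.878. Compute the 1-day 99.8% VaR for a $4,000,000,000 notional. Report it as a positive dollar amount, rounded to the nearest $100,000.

VaR = z·σ = 2.878 × 4.38% = 12.606%.
On $4,000,000,000: 0.12606 × $4,000,000,000 = $504,240,000.

$504,200,000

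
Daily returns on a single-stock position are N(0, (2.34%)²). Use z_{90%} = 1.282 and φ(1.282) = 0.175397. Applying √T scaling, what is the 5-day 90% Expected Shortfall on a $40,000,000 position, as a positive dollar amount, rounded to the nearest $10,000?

$3,670,000

σ_{5d} = 2.34% × √5 = 5.232%.
ES multiplier = φ(z)/(1−α) = 0.175397/0.1 = 1.754.
ES = 5.232% × 1.754 = 9.177%; on $40,000,000: $3,670,800.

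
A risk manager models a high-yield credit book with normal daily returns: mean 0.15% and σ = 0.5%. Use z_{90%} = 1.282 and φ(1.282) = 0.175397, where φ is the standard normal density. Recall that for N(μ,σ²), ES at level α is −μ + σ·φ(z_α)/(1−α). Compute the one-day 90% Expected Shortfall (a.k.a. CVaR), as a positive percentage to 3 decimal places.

0.727%

Tail multiplier: φ(z)/(1−α) = 0.175397 / 0.1 = 1.754.
ES = −(0.15%) + 0.5% × 1.754 = 0.727%.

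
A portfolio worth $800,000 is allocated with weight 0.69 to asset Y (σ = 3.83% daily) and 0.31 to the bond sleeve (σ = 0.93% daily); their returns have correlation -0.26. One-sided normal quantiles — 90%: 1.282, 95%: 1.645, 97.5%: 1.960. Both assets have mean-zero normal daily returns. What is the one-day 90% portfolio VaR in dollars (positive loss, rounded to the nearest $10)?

$26,490

σ_p² = 0.69²·3.83² + 0.31²·0.93² + 2·-0.26·0.69·0.31·3.83·0.93 = 6.6708 (%²).
σ_p = √6.6708 = 2.583%.
VaR = 1.282 × 2.583% = 3.311%; on $800,000 that is $26,488.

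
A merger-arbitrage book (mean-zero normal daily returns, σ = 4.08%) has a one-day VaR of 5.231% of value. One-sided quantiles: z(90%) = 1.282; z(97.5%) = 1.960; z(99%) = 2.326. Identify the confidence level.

90%

Implied z = VaR/σ = 5.231 / 4.08 = 1.282.
This matches z(90%) = 1.282.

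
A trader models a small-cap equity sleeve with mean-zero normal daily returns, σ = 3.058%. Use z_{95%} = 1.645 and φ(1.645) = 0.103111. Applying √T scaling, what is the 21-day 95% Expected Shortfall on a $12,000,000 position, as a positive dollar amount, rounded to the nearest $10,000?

σ_{21d} = 3.058% × √21 = 14.014%.
ES multiplier = φ(z)/(1−α) = 0.103111/0.05 = 2.062.
ES = 14.014% × 2.062 = 28.897%; on $12,000,000: $3,467,640.

$3,470,000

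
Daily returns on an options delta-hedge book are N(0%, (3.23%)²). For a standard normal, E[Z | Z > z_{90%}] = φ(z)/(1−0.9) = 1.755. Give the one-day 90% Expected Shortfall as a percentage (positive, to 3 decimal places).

ES = 3.23% × 1.755 = 5.669%.

5.669%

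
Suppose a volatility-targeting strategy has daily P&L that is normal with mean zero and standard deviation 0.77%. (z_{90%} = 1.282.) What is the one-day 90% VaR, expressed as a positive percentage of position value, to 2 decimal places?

VaR = z·σ = 1.282 × 0.77% = 0.987%.

0.99%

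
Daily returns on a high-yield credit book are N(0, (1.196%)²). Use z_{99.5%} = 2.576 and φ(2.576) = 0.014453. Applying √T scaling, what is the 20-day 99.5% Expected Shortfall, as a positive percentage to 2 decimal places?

σ_{20d} = 1.196% × √20 = 5.349%.
ES multiplier = φ(z)/(1−α) = 0.014453/0.005 = 2.891.
ES = 5.349% × 2.891 = 15.464%.

15.46%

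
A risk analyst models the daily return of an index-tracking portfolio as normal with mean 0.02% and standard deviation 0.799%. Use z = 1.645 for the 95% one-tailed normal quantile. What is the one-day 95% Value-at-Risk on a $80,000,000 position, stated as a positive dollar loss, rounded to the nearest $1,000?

$1,035,000

VaR = −μ + z·σ = −(0.02%) + 1.645 × 0.799% = 1.294%.
On $80,000,000: 0.01294 × $80,000,000 = $1,035,200.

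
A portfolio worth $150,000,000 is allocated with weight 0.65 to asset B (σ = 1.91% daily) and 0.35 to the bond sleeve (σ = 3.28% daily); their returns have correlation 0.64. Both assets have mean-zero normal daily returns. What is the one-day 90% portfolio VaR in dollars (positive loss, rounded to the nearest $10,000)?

σ_p² = 0.65²·1.91² + 0.35²·3.28² + 2·0.64·0.65·0.35·1.91·3.28 = 4.6835 (%²).
σ_p = √4.6835 = 2.164%.
At 90%, z = 1.282.
VaR = 1.282 × 2.164% = 2.774%; on $150,000,000 that is $4,161,000.

$4,160,000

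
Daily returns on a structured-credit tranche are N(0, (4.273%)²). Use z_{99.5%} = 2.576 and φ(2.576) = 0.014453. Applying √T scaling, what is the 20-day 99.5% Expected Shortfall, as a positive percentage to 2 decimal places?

55.24%

σ_{20d} = 4.273% × √20 = 19.109%.
ES multiplier = φ(z)/(1−α) = 0.014453/0.005 = 2.891.
ES = 19.109% × 2.891 = 55.244%.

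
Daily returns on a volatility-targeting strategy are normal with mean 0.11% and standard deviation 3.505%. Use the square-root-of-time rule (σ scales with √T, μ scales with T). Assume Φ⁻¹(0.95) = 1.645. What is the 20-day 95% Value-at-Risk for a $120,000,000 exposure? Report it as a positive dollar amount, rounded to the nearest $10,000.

$28,300,000

σ_{20d} = 3.505% × √20 = 15.675%; μ_{20d} = 20 × 0.11% = 2.200%.
VaR = −(2.200%) + 1.645 × 15.675% = 23.585%.
On $120,000,000: 0.23585 × $120,000,000 = $28,302,000.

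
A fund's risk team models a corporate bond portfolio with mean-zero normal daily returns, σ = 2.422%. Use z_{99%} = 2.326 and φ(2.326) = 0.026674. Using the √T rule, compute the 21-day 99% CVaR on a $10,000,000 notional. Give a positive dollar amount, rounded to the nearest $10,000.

σ_{21d} = 2.422% × √21 = 11.099%.
ES multiplier = φ(z)/(1−α) = 0.026674/0.01 = 2.667.
ES = 11.099% × 2.667 = 29.601%; on $10,000,000: $2,960,100.

$2,960,000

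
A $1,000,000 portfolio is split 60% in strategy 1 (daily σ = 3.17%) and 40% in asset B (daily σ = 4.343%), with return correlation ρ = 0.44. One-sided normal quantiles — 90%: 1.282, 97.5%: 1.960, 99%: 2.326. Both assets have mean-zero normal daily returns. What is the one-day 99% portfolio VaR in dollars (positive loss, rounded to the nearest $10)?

σ_p² = 0.6²·3.17² + 0.4²·4.343² + 2·0.44·0.6·0.4·3.17·4.343 = 9.5431 (%²).
σ_p = √9.5431 = 3.089%.
VaR = 2.326 × 3.089% = 7.185%; on $1,000,000 that is $71,850.

$71,850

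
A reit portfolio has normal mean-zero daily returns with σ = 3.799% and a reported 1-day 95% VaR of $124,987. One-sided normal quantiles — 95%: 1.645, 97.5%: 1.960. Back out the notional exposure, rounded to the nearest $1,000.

$2,000,000

VaR as a fraction of value: z·σ = 1.645 × 3.799% = 6.24936%.
Position = $124,987 / 0.0624936 = $1,999,998.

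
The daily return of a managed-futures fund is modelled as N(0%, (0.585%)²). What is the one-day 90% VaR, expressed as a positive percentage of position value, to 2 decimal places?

0.75%

At 90% one-sided, z = 1.282.
VaR = z·σ = 1.282 × 0.585% = 0.750%.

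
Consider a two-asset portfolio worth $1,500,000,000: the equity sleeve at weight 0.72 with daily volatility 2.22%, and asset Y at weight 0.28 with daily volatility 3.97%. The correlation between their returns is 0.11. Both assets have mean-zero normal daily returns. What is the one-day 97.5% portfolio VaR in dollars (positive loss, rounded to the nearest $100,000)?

$60,100,000

σ_p² = 0.72²·2.22² + 0.28²·3.97² + 2·0.11·0.72·0.28·2.22·3.97 = 4.1814 (%²).
σ_p = √4.1814 = 2.045%.
At 97.5%, z = 1.960.
VaR = 1.960 × 2.045% = 4.008%; on $1,500,000,000 that is $60,120,000.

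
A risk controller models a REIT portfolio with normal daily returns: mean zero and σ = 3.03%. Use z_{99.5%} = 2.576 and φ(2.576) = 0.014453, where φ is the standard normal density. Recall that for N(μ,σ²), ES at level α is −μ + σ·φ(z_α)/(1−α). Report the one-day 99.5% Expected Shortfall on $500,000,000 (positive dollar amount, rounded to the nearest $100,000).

$43,800,000

Tail multiplier: φ(z)/(1−α) = 0.014453 / 0.005 = 2.891.
ES = 3.03% × 2.891 = 8.760%.
On $500,000,000: 0.08760 × $500,000,000 = $43,800,000.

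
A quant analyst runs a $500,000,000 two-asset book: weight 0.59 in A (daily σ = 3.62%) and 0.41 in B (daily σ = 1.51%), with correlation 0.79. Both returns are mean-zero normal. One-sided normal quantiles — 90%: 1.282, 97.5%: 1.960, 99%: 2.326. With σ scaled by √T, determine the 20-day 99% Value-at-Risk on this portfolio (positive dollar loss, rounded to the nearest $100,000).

σ_p = √(0.59²·3.62² + 0.41²·1.51² + 2·0.79·0.59·0.41·3.62·1.51) = 2.652%.
σ_{20d} = 2.652% × √20 = 11.860%.
VaR = 2.326 × 11.860% = 27.586%; on $500,000,000 that is $137,930,000.

$137,900,000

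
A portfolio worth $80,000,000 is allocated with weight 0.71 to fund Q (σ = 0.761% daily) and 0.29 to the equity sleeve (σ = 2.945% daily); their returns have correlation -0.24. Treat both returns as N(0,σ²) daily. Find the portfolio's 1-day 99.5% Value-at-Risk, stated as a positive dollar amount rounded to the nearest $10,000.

$1,840,000

σ_p² = 0.71²·0.761² + 0.29²·2.945² + 2·-0.24·0.71·0.29·0.761·2.945 = 0.7998 (%²).
σ_p = √0.7998 = 0.894%.
At 99.5%, z = 2.576.
VaR = 2.576 × 0.894% = 2.303%; on $80,000,000 that is $1,842,400.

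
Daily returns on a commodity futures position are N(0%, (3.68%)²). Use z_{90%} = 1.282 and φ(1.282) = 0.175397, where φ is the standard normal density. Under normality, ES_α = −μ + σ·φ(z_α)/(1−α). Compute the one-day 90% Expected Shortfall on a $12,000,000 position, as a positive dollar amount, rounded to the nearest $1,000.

$775,000

Tail multiplier: φ(z)/(1−α) = 0.175397 / 0.1 = 1.754.
ES = 3.68% × 1.754 = 6.455%.
On $12,000,000: 0.06455 × $12,000,000 = $774,600.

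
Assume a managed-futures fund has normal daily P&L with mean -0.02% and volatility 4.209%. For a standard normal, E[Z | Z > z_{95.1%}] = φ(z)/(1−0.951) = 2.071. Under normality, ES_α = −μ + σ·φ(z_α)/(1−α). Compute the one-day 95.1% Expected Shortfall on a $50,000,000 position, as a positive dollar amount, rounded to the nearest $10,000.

ES = −(-0.02%) + 4.209% × 2.071 = 8.737%.
On $50,000,000: 0.08737 × $50,000,000 = $4,368,500.

$4,370,000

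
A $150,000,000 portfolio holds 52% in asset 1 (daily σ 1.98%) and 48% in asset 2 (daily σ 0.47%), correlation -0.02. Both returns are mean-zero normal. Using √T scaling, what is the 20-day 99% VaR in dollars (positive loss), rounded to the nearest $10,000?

σ_p = √(0.52²·1.98² + 0.48²·0.47² + 2·-0.02·0.52·0.48·1.98·0.47) = 1.050%.
σ_{20d} = 1.050% × √20 = 4.696%.
z(99%) = 2.326.
VaR = 2.326 × 4.696% = 10.923%; on $150,000,000 that is $16,384,500.

$16,380,000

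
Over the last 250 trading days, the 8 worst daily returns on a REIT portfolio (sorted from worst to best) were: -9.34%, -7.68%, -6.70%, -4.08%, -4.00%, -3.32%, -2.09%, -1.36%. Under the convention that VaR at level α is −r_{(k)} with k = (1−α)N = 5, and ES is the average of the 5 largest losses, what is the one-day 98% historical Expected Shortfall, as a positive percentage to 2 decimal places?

The 5 worst returns sum to -31.80%.
ES = −(-31.80%) / 5 = 6.36%.

6.36%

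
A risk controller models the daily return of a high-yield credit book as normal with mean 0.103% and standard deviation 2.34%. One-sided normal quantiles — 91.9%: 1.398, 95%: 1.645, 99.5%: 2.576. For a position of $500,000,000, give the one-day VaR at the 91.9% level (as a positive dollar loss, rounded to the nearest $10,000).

VaR = −μ + z·σ = −(0.103%) + 1.398 × 2.34% = 3.168%.
On $500,000,000: 0.03168 × $500,000,000 = $15,840,000.

$15,840,000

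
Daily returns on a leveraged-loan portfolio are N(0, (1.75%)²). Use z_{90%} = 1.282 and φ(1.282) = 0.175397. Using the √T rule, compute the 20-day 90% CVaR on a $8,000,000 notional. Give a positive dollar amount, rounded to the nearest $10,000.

$1,100,000

σ_{20d} = 1.75% × √20 = 7.826%.
ES multiplier = φ(z)/(1−α) = 0.175397/0.1 = 1.754.
ES = 7.826% × 1.754 = 13.727%; on $8,000,000: $1,098,160.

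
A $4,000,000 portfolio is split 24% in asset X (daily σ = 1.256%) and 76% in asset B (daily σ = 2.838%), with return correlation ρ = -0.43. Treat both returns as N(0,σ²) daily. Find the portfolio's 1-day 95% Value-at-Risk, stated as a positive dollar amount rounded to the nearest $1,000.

$135,000

σ_p² = 0.24²·1.256² + 0.76²·2.838² + 2·-0.43·0.24·0.76·1.256·2.838 = 4.1839 (%²).
σ_p = √4.1839 = 2.045%.
At 95%, z = 1.645.
VaR = 1.645 × 2.045% = 3.364%; on $4,000,000 that is $134,560.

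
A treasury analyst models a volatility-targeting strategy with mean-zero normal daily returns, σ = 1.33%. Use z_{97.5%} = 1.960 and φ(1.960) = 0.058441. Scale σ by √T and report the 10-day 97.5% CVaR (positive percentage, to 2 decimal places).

9.83%

σ_{10d} = 1.33% × √10 = 4.206%.
ES multiplier = φ(z)/(1−α) = 0.058441/0.025 = 2.338.
ES = 4.206% × 2.338 = 9.834%.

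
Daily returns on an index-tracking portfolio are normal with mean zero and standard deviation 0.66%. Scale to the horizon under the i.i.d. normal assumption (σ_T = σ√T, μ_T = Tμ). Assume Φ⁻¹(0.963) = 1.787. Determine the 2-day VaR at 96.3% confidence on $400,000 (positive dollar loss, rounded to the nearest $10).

σ_{2d} = 0.66% × √2 = 0.933%.
VaR = 1.787 × 0.933% = 1.667%.
On $400,000: 0.01667 × $400,000 = $6,668.

$6,670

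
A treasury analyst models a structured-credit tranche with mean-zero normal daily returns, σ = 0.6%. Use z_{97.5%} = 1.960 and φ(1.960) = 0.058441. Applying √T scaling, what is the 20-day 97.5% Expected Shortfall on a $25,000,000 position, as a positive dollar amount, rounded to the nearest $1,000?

σ_{20d} = 0.6% × √20 = 2.683%.
ES multiplier = φ(z)/(1−α) = 0.058441/0.025 = 2.338.
ES = 2.683% × 2.338 = 6.273%; on $25,000,000: $1,568,250.

$1,568,000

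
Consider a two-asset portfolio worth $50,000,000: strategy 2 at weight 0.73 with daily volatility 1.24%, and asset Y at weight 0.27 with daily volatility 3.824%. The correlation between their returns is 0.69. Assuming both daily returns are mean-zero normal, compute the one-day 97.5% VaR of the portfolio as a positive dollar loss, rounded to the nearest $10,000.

σ_p² = 0.73²·1.24² + 0.27²·3.824² + 2·0.69·0.73·0.27·1.24·3.824 = 3.1752 (%²).
σ_p = √3.1752 = 1.782%.
At 97.5%, z = 1.960.
VaR = 1.960 × 1.782% = 3.493%; on $50,000,000 that is $1,746,500.

$1,750,000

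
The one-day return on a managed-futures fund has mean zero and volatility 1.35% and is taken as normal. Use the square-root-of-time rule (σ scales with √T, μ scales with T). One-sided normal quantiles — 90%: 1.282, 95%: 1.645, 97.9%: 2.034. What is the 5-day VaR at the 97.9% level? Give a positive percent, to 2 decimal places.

6.14%

σ_{5d} = 1.35% × √5 = 3.019%.
VaR = 2.034 × 3.019% = 6.141%.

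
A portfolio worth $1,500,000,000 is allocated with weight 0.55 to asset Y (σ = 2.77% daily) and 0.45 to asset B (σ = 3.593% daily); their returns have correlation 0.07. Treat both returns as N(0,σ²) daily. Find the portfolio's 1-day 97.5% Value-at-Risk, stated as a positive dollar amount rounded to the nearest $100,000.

σ_p² = 0.55²·2.77² + 0.45²·3.593² + 2·0.07·0.55·0.45·2.77·3.593 = 5.2801 (%²).
σ_p = √5.2801 = 2.298%.
At 97.5%, z = 1.960.
VaR = 1.960 × 2.298% = 4.504%; on $1,500,000,000 that is $67,560,000.

$67,600,000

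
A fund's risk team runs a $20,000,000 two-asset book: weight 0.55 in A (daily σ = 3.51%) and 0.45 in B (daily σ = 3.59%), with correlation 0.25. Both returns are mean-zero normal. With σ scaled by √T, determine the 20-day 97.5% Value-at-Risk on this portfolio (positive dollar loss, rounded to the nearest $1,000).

$4,926,000

σ_p = √(0.55²·3.51² + 0.45²·3.59² + 2·0.25·0.55·0.45·3.51·3.59) = 2.810%.
σ_{20d} = 2.810% × √20 = 12.567%.
z(97.5%) = 1.960.
VaR = 1.960 × 12.567% = 24.631%; on $20,000,000 that is $4,926,200.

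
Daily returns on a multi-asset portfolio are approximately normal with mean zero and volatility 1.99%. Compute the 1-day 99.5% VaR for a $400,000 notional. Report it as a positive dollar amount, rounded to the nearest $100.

$20,500

At 99.5% one-sided, z = 2.576.
VaR = z·σ = 2.576 × 1.99% = 5.126%.
On $400,000: 0.05126 × $400,000 = $20,504.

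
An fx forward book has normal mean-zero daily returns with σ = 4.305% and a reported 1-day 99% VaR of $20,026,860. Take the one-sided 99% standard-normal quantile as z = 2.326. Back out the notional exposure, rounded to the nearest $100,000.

VaR as a fraction of value: z·σ = 2.326 × 4.305% = 10.0134%.
Position = $20,026,860 / 0.100134 = $200,000,000.

$200,000,000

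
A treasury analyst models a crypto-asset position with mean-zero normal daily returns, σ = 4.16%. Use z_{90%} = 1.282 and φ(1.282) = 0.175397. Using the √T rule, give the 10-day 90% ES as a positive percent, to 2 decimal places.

σ_{10d} = 4.16% × √10 = 13.155%.
ES multiplier = φ(z)/(1−α) = 0.175397/0.1 = 1.754.
ES = 13.155% × 1.754 = 23.074%.

23.07%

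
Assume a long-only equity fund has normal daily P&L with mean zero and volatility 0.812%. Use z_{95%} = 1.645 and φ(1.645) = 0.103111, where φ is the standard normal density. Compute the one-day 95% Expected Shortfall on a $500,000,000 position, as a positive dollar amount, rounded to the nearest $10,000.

$8,370,000

Tail multiplier: φ(z)/(1−α) = 0.103111 / 0.05 = 2.062.
ES = 0.812% × 2.062 = 1.674%.
On $500,000,000: 0.01674 × $500,000,000 = $8,370,000.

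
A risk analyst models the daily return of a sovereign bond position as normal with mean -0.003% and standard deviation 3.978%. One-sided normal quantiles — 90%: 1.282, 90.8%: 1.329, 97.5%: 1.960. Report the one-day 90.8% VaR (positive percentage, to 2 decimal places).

VaR = −μ + z·σ = −(-0.003%) + 1.329 × 3.978% = 5.290%.

5.29%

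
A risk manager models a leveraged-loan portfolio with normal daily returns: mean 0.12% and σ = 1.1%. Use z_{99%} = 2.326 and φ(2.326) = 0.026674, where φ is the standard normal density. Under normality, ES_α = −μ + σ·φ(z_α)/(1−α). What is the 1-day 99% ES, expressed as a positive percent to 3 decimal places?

2.814%

Tail multiplier: φ(z)/(1−α) = 0.026674 / 0.01 = 2.667.
ES = −(0.12%) + 1.1% × 2.667 = 2.814%.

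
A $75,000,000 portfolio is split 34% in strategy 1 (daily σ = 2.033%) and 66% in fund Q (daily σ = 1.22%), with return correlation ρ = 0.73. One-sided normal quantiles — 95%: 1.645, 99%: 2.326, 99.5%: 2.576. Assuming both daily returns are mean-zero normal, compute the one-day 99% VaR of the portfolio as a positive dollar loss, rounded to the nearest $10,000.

σ_p² = 0.34²·2.033² + 0.66²·1.22² + 2·0.73·0.34·0.66·2.033·1.22 = 1.9387 (%²).
σ_p = √1.9387 = 1.392%.
VaR = 2.326 × 1.392% = 3.238%; on $75,000,000 that is $2,428,500.

$2,430,000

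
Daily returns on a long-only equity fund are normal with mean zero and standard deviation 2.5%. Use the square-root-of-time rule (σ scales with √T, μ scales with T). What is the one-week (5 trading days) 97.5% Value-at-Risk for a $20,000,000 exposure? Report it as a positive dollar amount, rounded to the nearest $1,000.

At 97.5%, z = 1.960.
σ_{5d} = 2.5% × √5 = 5.590%.
VaR = 1.960 × 5.590% = 10.956%.
On $20,000,000: 0.10956 × $20,000,000 = $2,191,200.

$2,191,000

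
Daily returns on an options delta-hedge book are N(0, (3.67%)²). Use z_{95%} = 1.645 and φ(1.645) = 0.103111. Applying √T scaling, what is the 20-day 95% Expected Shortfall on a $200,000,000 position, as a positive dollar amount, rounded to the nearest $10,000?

$67,690,000

σ_{20d} = 3.67% × √20 = 16.413%.
ES multiplier = φ(z)/(1−α) = 0.103111/0.05 = 2.062.
ES = 16.413% × 2.062 = 33.844%; on $200,000,000: $67,688,000.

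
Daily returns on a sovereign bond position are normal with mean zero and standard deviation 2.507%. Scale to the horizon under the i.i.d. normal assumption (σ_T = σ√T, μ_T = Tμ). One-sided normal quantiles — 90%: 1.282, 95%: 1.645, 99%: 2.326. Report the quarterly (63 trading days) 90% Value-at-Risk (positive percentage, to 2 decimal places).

25.51%

σ_{63d} = 2.507% × √63 = 19.899%.
VaR = 1.282 × 19.899% = 25.511%.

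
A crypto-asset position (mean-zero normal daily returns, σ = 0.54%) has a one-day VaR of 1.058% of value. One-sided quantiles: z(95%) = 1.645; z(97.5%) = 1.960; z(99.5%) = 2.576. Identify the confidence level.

97.5%

Implied z = VaR/σ = 1.058 / 0.54 = 1.959.
This matches z(97.5%) = 1.960.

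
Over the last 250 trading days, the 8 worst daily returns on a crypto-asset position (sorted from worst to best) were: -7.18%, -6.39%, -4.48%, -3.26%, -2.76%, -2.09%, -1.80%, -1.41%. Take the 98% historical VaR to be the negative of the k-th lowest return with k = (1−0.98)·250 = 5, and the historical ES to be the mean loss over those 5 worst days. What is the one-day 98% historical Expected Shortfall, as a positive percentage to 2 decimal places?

4.81%

The 5 worst returns sum to -24.07%.
ES = −(-24.07%) / 5 = 4.814% ≈ 4.81%.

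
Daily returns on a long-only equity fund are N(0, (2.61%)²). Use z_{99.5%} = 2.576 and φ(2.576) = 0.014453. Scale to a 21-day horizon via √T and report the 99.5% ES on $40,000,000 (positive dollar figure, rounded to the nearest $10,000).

σ_{21d} = 2.61% × √21 = 11.961%.
ES multiplier = φ(z)/(1−α) = 0.014453/0.005 = 2.891.
ES = 11.961% × 2.891 = 34.579%; on $40,000,000: $13,831,600.

$13,830,000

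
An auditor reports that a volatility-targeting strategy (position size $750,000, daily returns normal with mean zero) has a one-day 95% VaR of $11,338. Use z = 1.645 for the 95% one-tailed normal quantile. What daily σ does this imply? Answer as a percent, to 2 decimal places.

VaR as a fraction: $11,338 / $750,000 = 1.512%.
σ = VaR / z = 1.512% / 1.645 = 0.919%.

0.92%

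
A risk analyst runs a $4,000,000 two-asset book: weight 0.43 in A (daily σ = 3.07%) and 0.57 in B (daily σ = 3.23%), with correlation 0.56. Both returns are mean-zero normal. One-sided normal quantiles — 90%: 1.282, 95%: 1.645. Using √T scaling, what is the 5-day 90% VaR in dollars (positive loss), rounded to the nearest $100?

$321,400

σ_p = √(0.43²·3.07² + 0.57²·3.23² + 2·0.56·0.43·0.57·3.07·3.23) = 2.803%.
σ_{5d} = 2.803% × √5 = 6.268%.
VaR = 1.282 × 6.268% = 8.036%; on $4,000,000 that is $321,440.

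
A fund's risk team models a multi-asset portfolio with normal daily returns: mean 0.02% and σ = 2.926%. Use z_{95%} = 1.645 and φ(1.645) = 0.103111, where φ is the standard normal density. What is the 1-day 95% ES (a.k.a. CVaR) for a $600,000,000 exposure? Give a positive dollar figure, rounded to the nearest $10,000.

$36,080,000

Tail multiplier: φ(z)/(1−α) = 0.103111 / 0.05 = 2.062.
ES = −(0.02%) + 2.926% × 2.062 = 6.013%.
On $600,000,000: 0.06013 × $600,000,000 = $36,078,000.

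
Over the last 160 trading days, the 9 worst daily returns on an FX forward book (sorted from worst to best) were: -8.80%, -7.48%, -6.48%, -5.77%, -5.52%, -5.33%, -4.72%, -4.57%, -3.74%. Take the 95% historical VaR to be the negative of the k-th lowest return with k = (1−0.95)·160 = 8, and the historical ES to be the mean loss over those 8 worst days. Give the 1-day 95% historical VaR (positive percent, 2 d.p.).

4.57%

k = 8; the 8th lowest return is -4.57%, so VaR = 4.57%.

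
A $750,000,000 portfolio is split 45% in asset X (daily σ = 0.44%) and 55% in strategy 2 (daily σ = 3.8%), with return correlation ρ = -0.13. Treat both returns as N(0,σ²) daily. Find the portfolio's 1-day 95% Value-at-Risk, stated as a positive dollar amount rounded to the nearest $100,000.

σ_p² = 0.45²·0.44² + 0.55²·3.8² + 2·-0.13·0.45·0.55·0.44·3.8 = 4.2997 (%²).
σ_p = √4.2997 = 2.074%.
At 95%, z = 1.645.
VaR = 1.645 × 2.074% = 3.412%; on $750,000,000 that is $25,590,000.

$25,600,000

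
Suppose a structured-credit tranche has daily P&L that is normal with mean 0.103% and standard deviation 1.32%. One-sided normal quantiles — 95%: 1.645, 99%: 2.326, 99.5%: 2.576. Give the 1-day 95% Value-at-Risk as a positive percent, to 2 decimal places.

VaR = −μ + z·σ = −(0.103%) + 1.645 × 1.32% = 2.068%.

2.07%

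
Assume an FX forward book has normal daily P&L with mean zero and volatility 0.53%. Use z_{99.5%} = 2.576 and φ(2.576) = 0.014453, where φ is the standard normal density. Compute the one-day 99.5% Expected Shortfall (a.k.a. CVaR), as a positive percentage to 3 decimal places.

Tail multiplier: φ(z)/(1−α) = 0.014453 / 0.005 = 2.891.
ES = 0.53% × 2.891 = 1.532%.

1.532%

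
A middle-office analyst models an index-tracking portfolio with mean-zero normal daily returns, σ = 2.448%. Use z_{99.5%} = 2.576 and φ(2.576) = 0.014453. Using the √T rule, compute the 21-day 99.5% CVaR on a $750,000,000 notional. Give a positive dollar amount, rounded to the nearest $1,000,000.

$243,000,000

σ_{21d} = 2.448% × √21 = 11.218%.
ES multiplier = φ(z)/(1−α) = 0.014453/0.005 = 2.891.
ES = 11.218% × 2.891 = 32.431%; on $750,000,000: $243,232,500.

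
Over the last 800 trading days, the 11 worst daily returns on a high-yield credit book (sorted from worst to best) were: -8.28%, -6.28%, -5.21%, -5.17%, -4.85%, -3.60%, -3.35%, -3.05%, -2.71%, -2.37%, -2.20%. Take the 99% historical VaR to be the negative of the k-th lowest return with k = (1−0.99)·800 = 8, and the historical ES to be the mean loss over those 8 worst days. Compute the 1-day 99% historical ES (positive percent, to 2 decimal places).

4.97%

The 8 worst returns sum to -39.79%.
ES = −(-39.79%) / 8 = 4.97375% ≈ 4.97%.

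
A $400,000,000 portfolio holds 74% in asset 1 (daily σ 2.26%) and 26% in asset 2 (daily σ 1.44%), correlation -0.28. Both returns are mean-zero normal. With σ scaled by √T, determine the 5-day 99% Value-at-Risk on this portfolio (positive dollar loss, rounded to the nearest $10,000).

σ_p = √(0.74²·2.26² + 0.26²·1.44² + 2·-0.28·0.74·0.26·2.26·1.44) = 1.608%.
σ_{5d} = 1.608% × √5 = 3.596%.
z(99%) = 2.326.
VaR = 2.326 × 3.596% = 8.364%; on $400,000,000 that is $33,456,000.

$33,460,000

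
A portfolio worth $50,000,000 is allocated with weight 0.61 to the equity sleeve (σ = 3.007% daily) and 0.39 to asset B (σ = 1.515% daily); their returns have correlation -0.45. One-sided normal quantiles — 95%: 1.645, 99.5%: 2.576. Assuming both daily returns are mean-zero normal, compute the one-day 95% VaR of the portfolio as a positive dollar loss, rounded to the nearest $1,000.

σ_p² = 0.61²·3.007² + 0.39²·1.515² + 2·-0.45·0.61·0.39·3.007·1.515 = 2.7382 (%²).
σ_p = √2.7382 = 1.655%.
VaR = 1.645 × 1.655% = 2.722%; on $50,000,000 that is $1,361,000.

$1,361,000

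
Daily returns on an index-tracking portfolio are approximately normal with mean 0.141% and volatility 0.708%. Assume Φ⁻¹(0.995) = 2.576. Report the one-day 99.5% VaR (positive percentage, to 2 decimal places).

VaR = −μ + z·σ = −(0.141%) + 2.576 × 0.708% = 1.683%.

1.68%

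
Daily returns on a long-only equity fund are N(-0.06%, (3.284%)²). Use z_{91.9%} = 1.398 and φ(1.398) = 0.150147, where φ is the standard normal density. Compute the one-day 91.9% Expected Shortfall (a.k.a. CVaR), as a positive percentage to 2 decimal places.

Tail multiplier: φ(z)/(1−α) = 0.150147 / 0.081 = 1.854.
ES = −(-0.06%) + 3.284% × 1.854 = 6.149%.

6.15%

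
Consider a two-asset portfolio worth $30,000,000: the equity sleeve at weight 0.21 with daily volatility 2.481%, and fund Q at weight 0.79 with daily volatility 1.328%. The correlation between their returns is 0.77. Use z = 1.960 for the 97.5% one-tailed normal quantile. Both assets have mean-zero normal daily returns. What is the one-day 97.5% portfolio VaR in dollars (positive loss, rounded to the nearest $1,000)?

$875,000

σ_p² = 0.21²·2.481² + 0.79²·1.328² + 2·0.77·0.21·0.79·2.481·1.328 = 2.2139 (%²).
σ_p = √2.2139 = 1.488%.
VaR = 1.960 × 1.488% = 2.916%; on $30,000,000 that is $874,800.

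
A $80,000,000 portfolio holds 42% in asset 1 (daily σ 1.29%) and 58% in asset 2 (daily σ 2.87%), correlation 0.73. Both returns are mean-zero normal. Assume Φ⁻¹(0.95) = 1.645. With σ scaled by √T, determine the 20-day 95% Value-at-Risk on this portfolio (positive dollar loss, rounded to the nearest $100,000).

$12,300,000

σ_p = √(0.42²·1.29² + 0.58²·2.87² + 2·0.73·0.42·0.58·1.29·2.87) = 2.093%.
σ_{20d} = 2.093% × √20 = 9.360%.
VaR = 1.645 × 9.360% = 15.397%; on $80,000,000 that is $12,317,600.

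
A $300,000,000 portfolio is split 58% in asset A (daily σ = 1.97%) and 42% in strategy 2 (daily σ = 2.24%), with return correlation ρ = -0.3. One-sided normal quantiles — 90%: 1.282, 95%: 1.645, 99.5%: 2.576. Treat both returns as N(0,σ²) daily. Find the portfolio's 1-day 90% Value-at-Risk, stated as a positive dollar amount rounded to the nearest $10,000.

$4,780,000

σ_p² = 0.58²·1.97² + 0.42²·2.24² + 2·-0.3·0.58·0.42·1.97·2.24 = 1.5457 (%²).
σ_p = √1.5457 = 1.243%.
VaR = 1.282 × 1.243% = 1.594%; on $300,000,000 that is $4,782,000.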